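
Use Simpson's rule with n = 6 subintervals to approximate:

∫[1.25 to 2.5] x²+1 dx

f(x) = x²+1
a = 1.25, b = 2.5, n = 6
h = (b - a)/n = 0.208333

Simpson's rule: (h/3)[f(x₀) + 4f(x₁) + 2f(x₂) + ... + f(xₙ)]

x_0 = 1.2500, f(x_0) = 2.562500, coefficient = 1
x_1 = 1.4583, f(x_1) = 3.126736, coefficient = 4
x_2 = 1.6667, f(x_2) = 3.777778, coefficient = 2
x_3 = 1.8750, f(x_3) = 4.515625, coefficient = 4
x_4 = 2.0833, f(x_4) = 5.340278, coefficient = 2
x_5 = 2.2917, f(x_5) = 6.251736, coefficient = 4
x_6 = 2.5000, f(x_6) = 7.250000, coefficient = 1

I ≈ (0.208333/3) × 83.625000 = 5.807292
Exact value: 5.807292
Error: 0.000000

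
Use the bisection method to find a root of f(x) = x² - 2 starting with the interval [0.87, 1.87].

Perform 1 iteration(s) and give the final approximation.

f(x) = x² - 2
Initial interval: [0.87, 1.87]

Iteration 1:
  c_1 = (0.870000 + 1.870000)/2 = 1.370000
  f(c_1) = f(1.370000) = -0.123100
  f(a) × f(c) ≥ 0, new interval: [1.370000, 1.870000]

After 1 iteration(s), the approximation is c_1 = 1.370000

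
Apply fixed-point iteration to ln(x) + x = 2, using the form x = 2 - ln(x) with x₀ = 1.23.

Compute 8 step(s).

Equation: ln(x) + x = 2
Fixed-point form: x = 2 - ln(x)
x₀ = 1.23

x_1 = g(1.230000) = 1.792986
x_2 = g(1.792986) = 1.416118
x_3 = g(1.416118) = 1.652081
x_4 = g(1.652081) = 1.497964
x_5 = g(1.497964) = 1.595893
x_6 = g(1.595893) = 1.532567
x_7 = g(1.532567) = 1.573056
x_8 = g(1.573056) = 1.546980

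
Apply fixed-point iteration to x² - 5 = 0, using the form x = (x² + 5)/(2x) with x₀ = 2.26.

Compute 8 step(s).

Equation: x² - 5 = 0
Fixed-point form: x = (x² + 5)/(2x)
x₀ = 2.26

x_1 = g(2.260000) = 2.236195
x_2 = g(2.236195) = 2.236068
x_3 = g(2.236068) = 2.236068
x_4 = g(2.236068) = 2.236068
x_5 = g(2.236068) = 2.236068
x_6 = g(2.236068) = 2.236068
x_7 = g(2.236068) = 2.236068
x_8 = g(2.236068) = 2.236068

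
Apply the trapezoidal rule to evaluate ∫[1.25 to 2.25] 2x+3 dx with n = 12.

f(x) = 2x+3
a = 1.25, b = 2.25, n = 12
h = (b - a)/n = 0.083333

Trapezoidal rule: (h/2)[f(x₀) + 2f(x₁) + 2f(x₂) + ... + f(xₙ)]

x_0 = 1.2500, f(x_0) = 5.500000, coefficient = 1
x_1 = 1.3333, f(x_1) = 5.666667, coefficient = 2
x_2 = 1.4167, f(x_2) = 5.833333, coefficient = 2
x_3 = 1.5000, f(x_3) = 6.000000, coefficient = 2
x_4 = 1.5833, f(x_4) = 6.166667, coefficient = 2
x_5 = 1.6667, f(x_5) = 6.333333, coefficient = 2
x_6 = 1.7500, f(x_6) = 6.500000, coefficient = 2
x_7 = 1.8333, f(x_7) = 6.666667, coefficient = 2
x_8 = 1.9167, f(x_8) = 6.833333, coefficient = 2
x_9 = 2.0000, f(x_9) = 7.000000, coefficient = 2
x_10 = 2.0833, f(x_10) = 7.166667, coefficient = 2
x_11 = 2.1667, f(x_11) = 7.333333, coefficient = 2
x_12 = 2.2500, f(x_12) = 7.500000, coefficient = 1

I ≈ (0.083333/2) × 156.000000 = 6.500000
Exact value: 6.500000
Error: 0.000000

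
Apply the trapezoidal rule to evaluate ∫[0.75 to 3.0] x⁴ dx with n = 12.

f(x) = x⁴
a = 0.75, b = 3.0, n = 12
h = (b - a)/n = 0.187500

Trapezoidal rule: (h/2)[f(x₀) + 2f(x₁) + 2f(x₂) + ... + f(xₙ)]

x_0 = 0.7500, f(x_0) = 0.316406, coefficient = 1
x_1 = 0.9375, f(x_1) = 0.772476, coefficient = 2
x_2 = 1.1250, f(x_2) = 1.601807, coefficient = 2
x_3 = 1.3125, f(x_3) = 2.967545, coefficient = 2
x_4 = 1.5000, f(x_4) = 5.062500, coefficient = 2
x_5 = 1.6875, f(x_5) = 8.109146, coefficient = 2
x_6 = 1.8750, f(x_6) = 12.359619, coefficient = 2
x_7 = 2.0625, f(x_7) = 18.095718, coefficient = 2
x_8 = 2.2500, f(x_8) = 25.628906, coefficient = 2
x_9 = 2.4375, f(x_9) = 35.300308, coefficient = 2
x_10 = 2.6250, f(x_10) = 47.480713, coefficient = 2
x_11 = 2.8125, f(x_11) = 62.570572, coefficient = 2
x_12 = 3.0000, f(x_12) = 81.000000, coefficient = 1

I ≈ (0.187500/2) × 521.215027 = 48.863909
Exact value: 48.552539
Error: 0.311370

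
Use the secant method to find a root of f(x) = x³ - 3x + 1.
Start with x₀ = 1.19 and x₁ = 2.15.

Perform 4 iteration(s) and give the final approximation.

f(x) = x³ - 3x + 1
x₀ = 1.19, x₁ = 2.15

Secant formula: x_{n+1} = x_n - f(x_n)(x_n - x_{n-1})/(f(x_n) - f(x_{n-1}))

Iteration 1:
  f(1.190000) = -0.884841
  f(2.150000) = 4.488375
  x_2 = 2.150000 - 4.488375×(2.150000 - 1.190000)/(4.488375 - (-0.884841))
       = 1.348089
Iteration 2:
  f(2.150000) = 4.488375
  f(1.348089) = -0.594325
  x_3 = 1.348089 - (-0.594325)×(1.348089 - 2.150000)/(-0.594325 - 4.488375)
       = 1.441857
Iteration 3:
  f(1.348089) = -0.594325
  f(1.441857) = -0.328019
  x_4 = 1.441857 - (-0.328019)×(1.441857 - 1.348089)/(-0.328019 - (-0.594325))
       = 1.557355
Iteration 4:
  f(1.441857) = -0.328019
  f(1.557355) = 0.105073
  x_5 = 1.557355 - 0.105073×(1.557355 - 1.441857)/(0.105073 - (-0.328019))
       = 1.529334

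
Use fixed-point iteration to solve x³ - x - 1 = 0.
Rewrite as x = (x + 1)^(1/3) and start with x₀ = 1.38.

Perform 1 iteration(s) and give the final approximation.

Equation: x³ - x - 1 = 0
Fixed-point form: x = (x + 1)^(1/3)
x₀ = 1.38

x_1 = g(1.380000) = 1.335136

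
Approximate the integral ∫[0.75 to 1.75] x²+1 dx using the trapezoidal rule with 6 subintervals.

f(x) = x²+1
a = 0.75, b = 1.75, n = 6
h = (b - a)/n = 0.166667

Trapezoidal rule: (h/2)[f(x₀) + 2f(x₁) + 2f(x₂) + ... + f(xₙ)]

x_0 = 0.7500, f(x_0) = 1.562500, coefficient = 1
x_1 = 0.9167, f(x_1) = 1.840278, coefficient = 2
x_2 = 1.0833, f(x_2) = 2.173611, coefficient = 2
x_3 = 1.2500, f(x_3) = 2.562500, coefficient = 2
x_4 = 1.4167, f(x_4) = 3.006944, coefficient = 2
x_5 = 1.5833, f(x_5) = 3.506944, coefficient = 2
x_6 = 1.7500, f(x_6) = 4.062500, coefficient = 1

I ≈ (0.166667/2) × 31.805556 = 2.650463
Exact value: 2.645833
Error: 0.004630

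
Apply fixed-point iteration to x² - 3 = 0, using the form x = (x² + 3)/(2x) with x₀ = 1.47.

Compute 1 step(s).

Equation: x² - 3 = 0
Fixed-point form: x = (x² + 3)/(2x)
x₀ = 1.47

x_1 = g(1.470000) = 1.755408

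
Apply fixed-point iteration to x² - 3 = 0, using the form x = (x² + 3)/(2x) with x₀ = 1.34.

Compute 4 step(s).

Equation: x² - 3 = 0
Fixed-point form: x = (x² + 3)/(2x)
x₀ = 1.34

x_1 = g(1.340000) = 1.789403
x_2 = g(1.789403) = 1.732970
x_3 = g(1.732970) = 1.732051
x_4 = g(1.732051) = 1.732051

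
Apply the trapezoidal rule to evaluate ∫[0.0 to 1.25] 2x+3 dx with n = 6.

f(x) = 2x+3
a = 0.0, b = 1.25, n = 6
h = (b - a)/n = 0.208333

Trapezoidal rule: (h/2)[f(x₀) + 2f(x₁) + 2f(x₂) + ... + f(xₙ)]

x_0 = 0.0000, f(x_0) = 3.000000, coefficient = 1
x_1 = 0.2083, f(x_1) = 3.416667, coefficient = 2
x_2 = 0.4167, f(x_2) = 3.833333, coefficient = 2
x_3 = 0.6250, f(x_3) = 4.250000, coefficient = 2
x_4 = 0.8333, f(x_4) = 4.666667, coefficient = 2
x_5 = 1.0417, f(x_5) = 5.083333, coefficient = 2
x_6 = 1.2500, f(x_6) = 5.500000, coefficient = 1

I ≈ (0.208333/2) × 51.000000 = 5.312500
Exact value: 5.312500
Error: 0.000000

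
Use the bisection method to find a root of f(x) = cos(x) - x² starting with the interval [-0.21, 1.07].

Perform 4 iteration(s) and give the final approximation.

f(x) = cos(x) - x²
Initial interval: [-0.21, 1.07]

Iteration 1:
  c_1 = (-0.210000 + 1.070000)/2 = 0.430000
  f(c_1) = f(0.430000) = 0.724066
  f(a) × f(c) ≥ 0, new interval: [0.430000, 1.070000]
Iteration 2:
  c_2 = (0.430000 + 1.070000)/2 = 0.750000
  f(c_2) = f(0.750000) = 0.169189
  f(a) × f(c) ≥ 0, new interval: [0.750000, 1.070000]
Iteration 3:
  c_3 = (0.750000 + 1.070000)/2 = 0.910000
  f(c_3) = f(0.910000) = -0.214354
  f(a) × f(c) < 0, new interval: [0.750000, 0.910000]
Iteration 4:
  c_4 = (0.750000 + 0.910000)/2 = 0.830000
  f(c_4) = f(0.830000) = -0.014024
  f(a) × f(c) < 0, new interval: [0.750000, 0.830000]

After 4 iteration(s), the approximation is c_4 = 0.830000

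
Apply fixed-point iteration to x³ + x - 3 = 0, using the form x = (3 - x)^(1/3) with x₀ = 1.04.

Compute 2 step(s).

Equation: x³ + x - 3 = 0
Fixed-point form: x = (3 - x)^(1/3)
x₀ = 1.04

x_1 = g(1.040000) = 1.251465
x_2 = g(1.251465) = 1.204735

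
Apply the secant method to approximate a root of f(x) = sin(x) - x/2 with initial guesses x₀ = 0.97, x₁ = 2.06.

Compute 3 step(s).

f(x) = sin(x) - x/2
x₀ = 0.97, x₁ = 2.06

Secant formula: x_{n+1} = x_n - f(x_n)(x_n - x_{n-1})/(f(x_n) - f(x_{n-1}))

Iteration 1:
  f(0.970000) = 0.339886
  f(2.060000) = -0.147293
  x_2 = 2.060000 - (-0.147293)×(2.060000 - 0.970000)/(-0.147293 - 0.339886)
       = 1.730451
Iteration 2:
  f(2.060000) = -0.147293
  f(1.730451) = 0.122057
  x_3 = 1.730451 - 0.122057×(1.730451 - 2.060000)/(0.122057 - (-0.147293))
       = 1.879787
Iteration 3:
  f(1.730451) = 0.122057
  f(1.879787) = 0.012747
  x_4 = 1.879787 - 0.012747×(1.879787 - 1.730451)/(0.012747 - 0.122057)
       = 1.897202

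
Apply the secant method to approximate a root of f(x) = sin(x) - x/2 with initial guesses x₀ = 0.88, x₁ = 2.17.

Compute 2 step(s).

f(x) = sin(x) - x/2
x₀ = 0.88, x₁ = 2.17

Secant formula: x_{n+1} = x_n - f(x_n)(x_n - x_{n-1})/(f(x_n) - f(x_{n-1}))

Iteration 1:
  f(0.880000) = 0.330739
  f(2.170000) = -0.259215
  x_2 = 2.170000 - (-0.259215)×(2.170000 - 0.880000)/(-0.259215 - 0.330739)
       = 1.603197
Iteration 2:
  f(2.170000) = -0.259215
  f(1.603197) = 0.197876
  x_3 = 1.603197 - 0.197876×(1.603197 - 2.170000)/(0.197876 - (-0.259215))
       = 1.848568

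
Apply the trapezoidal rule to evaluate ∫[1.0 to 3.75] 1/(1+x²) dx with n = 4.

f(x) = 1/(1+x²)
a = 1.0, b = 3.75, n = 4
h = (b - a)/n = 0.687500

Trapezoidal rule: (h/2)[f(x₀) + 2f(x₁) + 2f(x₂) + ... + f(xₙ)]

x_0 = 1.0000, f(x_0) = 0.500000, coefficient = 1
x_1 = 1.6875, f(x_1) = 0.259898, coefficient = 2
x_2 = 2.3750, f(x_2) = 0.150588, coefficient = 2
x_3 = 3.0625, f(x_3) = 0.096349, coefficient = 2
x_4 = 3.7500, f(x_4) = 0.066390, coefficient = 1

I ≈ (0.687500/2) × 1.580062 = 0.543146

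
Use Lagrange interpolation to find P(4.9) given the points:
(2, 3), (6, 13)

Lagrange interpolation formula:
P(x) = Σ yᵢ × Lᵢ(x)
where Lᵢ(x) = Π_{j≠i} (x - xⱼ)/(xᵢ - xⱼ)

L_0(4.9) = (4.9 - 6)/(2 - 6) = 0.275000
L_1(4.9) = (4.9 - 2)/(6 - 2) = 0.725000

P(4.9) = 3×L_0(4.9) + 13×L_1(4.9)
P(4.9) = 10.250000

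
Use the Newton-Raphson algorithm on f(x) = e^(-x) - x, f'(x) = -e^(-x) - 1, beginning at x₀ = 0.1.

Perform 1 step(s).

f(x) = e^(-x) - x
f'(x) = -e^(-x) - 1
x₀ = 0.1

Newton-Raphson formula: x_{n+1} = x_n - f(x_n)/f'(x_n)

Iteration 1:
  f(0.100000) = 0.804837
  f'(0.100000) = -1.904837
  x_1 = 0.100000 - 0.804837/(-1.904837) = 0.522523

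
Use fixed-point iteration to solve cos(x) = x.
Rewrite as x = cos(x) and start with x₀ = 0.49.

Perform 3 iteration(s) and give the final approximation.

Equation: cos(x) = x
Fixed-point form: x = cos(x)
x₀ = 0.49

x_1 = g(0.490000) = 0.882333
x_2 = g(0.882333) = 0.635351
x_3 = g(0.635351) = 0.804863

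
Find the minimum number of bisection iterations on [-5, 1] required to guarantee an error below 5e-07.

We need (b-a)/2^n ≤ 5e-07
(1 - (-5))/2^n ≤ 5e-07
6/2^n ≤ 5e-07
2^n ≥ 12000000
n ≥ log₂(12000000) = 23.52
n ≥ 24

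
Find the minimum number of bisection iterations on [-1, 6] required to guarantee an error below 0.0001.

We need (b-a)/2^n ≤ 0.0001
(6 - (-1))/2^n ≤ 0.0001
7/2^n ≤ 0.0001
2^n ≥ 70000
n ≥ log₂(70000) = 16.10
n ≥ 17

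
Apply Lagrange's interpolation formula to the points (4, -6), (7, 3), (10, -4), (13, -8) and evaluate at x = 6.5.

Lagrange interpolation formula:
P(x) = Σ yᵢ × Lᵢ(x)
where Lᵢ(x) = Π_{j≠i} (x - xⱼ)/(xᵢ - xⱼ)

L_0(6.5) = (6.5 - 7)/(4 - 7) × (6.5 - 10)/(4 - 10) × (6.5 - 13)/(4 - 13) = 0.070216
L_1(6.5) = (6.5 - 4)/(7 - 4) × (6.5 - 10)/(7 - 10) × (6.5 - 13)/(7 - 13) = 1.053241
L_2(6.5) = (6.5 - 4)/(10 - 4) × (6.5 - 7)/(10 - 7) × (6.5 - 13)/(10 - 13) = -0.150463
L_3(6.5) = (6.5 - 4)/(13 - 4) × (6.5 - 7)/(13 - 7) × (6.5 - 10)/(13 - 10) = 0.027006

P(6.5) = (-6)×L_0(6.5) + 3×L_1(6.5) + (-4)×L_2(6.5) + (-8)×L_3(6.5)
P(6.5) = 3.124228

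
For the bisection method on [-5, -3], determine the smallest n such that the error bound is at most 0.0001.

We need (b-a)/2^n ≤ 0.0001
(-3 - (-5))/2^n ≤ 0.0001
2/2^n ≤ 0.0001
2^n ≥ 20000
n ≥ log₂(20000) = 14.29
n ≥ 15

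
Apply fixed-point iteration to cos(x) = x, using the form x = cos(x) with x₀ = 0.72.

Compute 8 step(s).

Equation: cos(x) = x
Fixed-point form: x = cos(x)
x₀ = 0.72

x_1 = g(0.720000) = 0.751806
x_2 = g(0.751806) = 0.730457
x_3 = g(0.730457) = 0.744870
x_4 = g(0.744870) = 0.735176
x_5 = g(0.735176) = 0.741713
x_6 = g(0.741713) = 0.737313
x_7 = g(0.737313) = 0.740278
x_8 = g(0.740278) = 0.738281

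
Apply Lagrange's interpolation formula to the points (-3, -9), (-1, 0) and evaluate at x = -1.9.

Lagrange interpolation formula:
P(x) = Σ yᵢ × Lᵢ(x)
where Lᵢ(x) = Π_{j≠i} (x - xⱼ)/(xᵢ - xⱼ)

L_0(-1.9) = (-1.9 - (-1))/(-3 - (-1)) = 0.450000
L_1(-1.9) = (-1.9 - (-3))/(-1 - (-3)) = 0.550000

P(-1.9) = (-9)×L_0(-1.9) + 0×L_1(-1.9)
P(-1.9) = -4.050000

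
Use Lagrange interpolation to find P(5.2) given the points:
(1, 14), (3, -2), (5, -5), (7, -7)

Lagrange interpolation formula:
P(x) = Σ yᵢ × Lᵢ(x)
where Lᵢ(x) = Π_{j≠i} (x - xⱼ)/(xᵢ - xⱼ)

L_0(5.2) = (5.2 - 3)/(1 - 3) × (5.2 - 5)/(1 - 5) × (5.2 - 7)/(1 - 7) = 0.016500
L_1(5.2) = (5.2 - 1)/(3 - 1) × (5.2 - 5)/(3 - 5) × (5.2 - 7)/(3 - 7) = -0.094500
L_2(5.2) = (5.2 - 1)/(5 - 1) × (5.2 - 3)/(5 - 3) × (5.2 - 7)/(5 - 7) = 1.039500
L_3(5.2) = (5.2 - 1)/(7 - 1) × (5.2 - 3)/(7 - 3) × (5.2 - 5)/(7 - 5) = 0.038500

P(5.2) = 14×L_0(5.2) + (-2)×L_1(5.2) + (-5)×L_2(5.2) + (-7)×L_3(5.2)
P(5.2) = -5.047000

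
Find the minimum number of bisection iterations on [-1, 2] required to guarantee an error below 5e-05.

We need (b-a)/2^n ≤ 5e-05
(2 - (-1))/2^n ≤ 5e-05
3/2^n ≤ 5e-05
2^n ≥ 60000
n ≥ log₂(60000) = 15.87
n ≥ 16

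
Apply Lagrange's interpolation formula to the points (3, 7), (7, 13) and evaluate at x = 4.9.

Lagrange interpolation formula:
P(x) = Σ yᵢ × Lᵢ(x)
where Lᵢ(x) = Π_{j≠i} (x - xⱼ)/(xᵢ - xⱼ)

L_0(4.9) = (4.9 - 7)/(3 - 7) = 0.525000
L_1(4.9) = (4.9 - 3)/(7 - 3) = 0.475000

P(4.9) = 7×L_0(4.9) + 13×L_1(4.9)
P(4.9) = 9.850000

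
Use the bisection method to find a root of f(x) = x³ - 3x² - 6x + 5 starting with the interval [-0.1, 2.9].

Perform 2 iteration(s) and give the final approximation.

f(x) = x³ - 3x² - 6x + 5
Initial interval: [-0.1, 2.9]

Iteration 1:
  c_1 = (-0.100000 + 2.900000)/2 = 1.400000
  f(c_1) = f(1.400000) = -6.536000
  f(a) × f(c) < 0, new interval: [-0.100000, 1.400000]
Iteration 2:
  c_2 = (-0.100000 + 1.400000)/2 = 0.650000
  f(c_2) = f(0.650000) = 0.107125
  f(a) × f(c) ≥ 0, new interval: [0.650000, 1.400000]

After 2 iteration(s), the approximation is c_2 = 0.650000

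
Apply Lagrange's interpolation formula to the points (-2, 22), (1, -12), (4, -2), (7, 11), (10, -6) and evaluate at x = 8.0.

Lagrange interpolation formula:
P(x) = Σ yᵢ × Lᵢ(x)
where Lᵢ(x) = Π_{j≠i} (x - xⱼ)/(xᵢ - xⱼ)

L_0(8.0) = (8.0 - 1)/(-2 - 1) × (8.0 - 4)/(-2 - 4) × (8.0 - 7)/(-2 - 7) × (8.0 - 10)/(-2 - 10) = -0.028807
L_1(8.0) = (8.0 - (-2))/(1 - (-2)) × (8.0 - 4)/(1 - 4) × (8.0 - 7)/(1 - 7) × (8.0 - 10)/(1 - 10) = 0.164609
L_2(8.0) = (8.0 - (-2))/(4 - (-2)) × (8.0 - 1)/(4 - 1) × (8.0 - 7)/(4 - 7) × (8.0 - 10)/(4 - 10) = -0.432099
L_3(8.0) = (8.0 - (-2))/(7 - (-2)) × (8.0 - 1)/(7 - 1) × (8.0 - 4)/(7 - 4) × (8.0 - 10)/(7 - 10) = 1.152263
L_4(8.0) = (8.0 - (-2))/(10 - (-2)) × (8.0 - 1)/(10 - 1) × (8.0 - 4)/(10 - 4) × (8.0 - 7)/(10 - 7) = 0.144033

P(8.0) = 22×L_0(8.0) + (-12)×L_1(8.0) + (-2)×L_2(8.0) + 11×L_3(8.0) + (-6)×L_4(8.0)
P(8.0) = 10.065844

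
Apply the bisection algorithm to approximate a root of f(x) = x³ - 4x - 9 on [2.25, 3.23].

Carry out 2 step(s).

f(x) = x³ - 4x - 9
Initial interval: [2.25, 3.23]

Iteration 1:
  c_1 = (2.250000 + 3.230000)/2 = 2.740000
  f(c_1) = f(2.740000) = 0.610824
  f(a) × f(c) < 0, new interval: [2.250000, 2.740000]
Iteration 2:
  c_2 = (2.250000 + 2.740000)/2 = 2.495000
  f(c_2) = f(2.495000) = -3.448563
  f(a) × f(c) ≥ 0, new interval: [2.495000, 2.740000]

After 2 iteration(s), the approximation is c_2 = 2.495000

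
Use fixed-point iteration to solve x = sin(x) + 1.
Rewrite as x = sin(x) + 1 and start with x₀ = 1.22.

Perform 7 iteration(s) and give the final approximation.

Equation: x = sin(x) + 1
Fixed-point form: x = sin(x) + 1
x₀ = 1.22

x_1 = g(1.220000) = 1.939099
x_2 = g(1.939099) = 1.932940
x_3 = g(1.932940) = 1.935140
x_4 = g(1.935140) = 1.934358
x_5 = g(1.934358) = 1.934636
x_6 = g(1.934636) = 1.934537
x_7 = g(1.934537) = 1.934572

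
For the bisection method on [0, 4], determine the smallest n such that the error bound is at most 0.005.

We need (b-a)/2^n ≤ 0.005
(4 - 0)/2^n ≤ 0.005
4/2^n ≤ 0.005
2^n ≥ 800
n ≥ log₂(800) = 9.64
n ≥ 10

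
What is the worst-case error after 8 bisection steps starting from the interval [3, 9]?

Bisection error bound: |error| ≤ (b-a)/2^n
|error| ≤ (9 - 3)/2^8 = 6/2^8
|error| ≤ 0.0234375000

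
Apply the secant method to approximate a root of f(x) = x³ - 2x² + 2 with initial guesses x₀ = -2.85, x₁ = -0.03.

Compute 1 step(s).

f(x) = x³ - 2x² + 2
x₀ = -2.85, x₁ = -0.03

Secant formula: x_{n+1} = x_n - f(x_n)(x_n - x_{n-1})/(f(x_n) - f(x_{n-1}))

Iteration 1:
  f(-2.850000) = -37.394125
  f(-0.030000) = 1.998173
  x_2 = -0.030000 - 1.998173×(-0.030000 - (-2.850000))/(1.998173 - (-37.394125))
       = -0.173044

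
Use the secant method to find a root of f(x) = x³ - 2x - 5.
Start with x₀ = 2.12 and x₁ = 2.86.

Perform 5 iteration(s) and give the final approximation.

f(x) = x³ - 2x - 5
x₀ = 2.12, x₁ = 2.86

Secant formula: x_{n+1} = x_n - f(x_n)(x_n - x_{n-1})/(f(x_n) - f(x_{n-1}))

Iteration 1:
  f(2.120000) = 0.288128
  f(2.860000) = 12.673656
  x_2 = 2.860000 - 12.673656×(2.860000 - 2.120000)/(12.673656 - 0.288128)
       = 2.102785
Iteration 2:
  f(2.860000) = 12.673656
  f(2.102785) = 0.092326
  x_3 = 2.102785 - 0.092326×(2.102785 - 2.860000)/(0.092326 - 12.673656)
       = 2.097228
Iteration 3:
  f(2.102785) = 0.092326
  f(2.097228) = 0.029924
  x_4 = 2.097228 - 0.029924×(2.097228 - 2.102785)/(0.029924 - 0.092326)
       = 2.094564
Iteration 4:
  f(2.097228) = 0.029924
  f(2.094564) = 0.000138
  x_5 = 2.094564 - 0.000138×(2.094564 - 2.097228)/(0.000138 - 0.029924)
       = 2.094552
Iteration 5:
  f(2.094564) = 0.000138
  f(2.094552) = 0.000000
  x_6 = 2.094552 - 0.000000×(2.094552 - 2.094564)/(0.000000 - 0.000138)
       = 2.094551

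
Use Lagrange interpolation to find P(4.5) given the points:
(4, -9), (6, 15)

Lagrange interpolation formula:
P(x) = Σ yᵢ × Lᵢ(x)
where Lᵢ(x) = Π_{j≠i} (x - xⱼ)/(xᵢ - xⱼ)

L_0(4.5) = (4.5 - 6)/(4 - 6) = 0.750000
L_1(4.5) = (4.5 - 4)/(6 - 4) = 0.250000

P(4.5) = (-9)×L_0(4.5) + 15×L_1(4.5)
P(4.5) = -3.000000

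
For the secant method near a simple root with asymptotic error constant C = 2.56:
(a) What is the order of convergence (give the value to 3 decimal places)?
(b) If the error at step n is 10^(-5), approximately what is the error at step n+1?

(a) Secant method has superlinear convergence with order φ = (1+√5)/2 ≈ 1.618.
    This means |e_{n+1}| ≈ C|e_n|^1.618.

(b) With |e_n| = 10^(-5) and C = 2.56:
    |e_{n+1}| ≈ 2.56 × (10^(-5))^1.618 = 2.56 × 10^(-8.09)

(a) ≈ 1.618 (golden ratio); (b) |e_{n+1}| ≈ 2.080e-08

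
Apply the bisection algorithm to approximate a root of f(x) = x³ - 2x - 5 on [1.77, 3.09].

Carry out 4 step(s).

f(x) = x³ - 2x - 5
Initial interval: [1.77, 3.09]

Iteration 1:
  c_1 = (1.770000 + 3.090000)/2 = 2.430000
  f(c_1) = f(2.430000) = 4.488907
  f(a) × f(c) < 0, new interval: [1.770000, 2.430000]
Iteration 2:
  c_2 = (1.770000 + 2.430000)/2 = 2.100000
  f(c_2) = f(2.100000) = 0.061000
  f(a) × f(c) < 0, new interval: [1.770000, 2.100000]
Iteration 3:
  c_3 = (1.770000 + 2.100000)/2 = 1.935000
  f(c_3) = f(1.935000) = -1.624925
  f(a) × f(c) ≥ 0, new interval: [1.935000, 2.100000]
Iteration 4:
  c_4 = (1.935000 + 2.100000)/2 = 2.017500
  f(c_4) = f(2.017500) = -0.823157
  f(a) × f(c) ≥ 0, new interval: [2.017500, 2.100000]

After 4 iteration(s), the approximation is c_4 = 2.017500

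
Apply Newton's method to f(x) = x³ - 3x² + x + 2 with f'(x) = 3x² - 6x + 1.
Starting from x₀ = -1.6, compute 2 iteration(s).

f(x) = x³ - 3x² + x + 2
f'(x) = 3x² - 6x + 1
x₀ = -1.6

Newton-Raphson formula: x_{n+1} = x_n - f(x_n)/f'(x_n)

Iteration 1:
  f(-1.600000) = -11.376000
  f'(-1.600000) = 18.280000
  x_1 = -1.600000 - (-11.376000)/18.280000 = -0.977681
Iteration 2:
  f(-0.977681) = -2.779783
  f'(-0.977681) = 9.733661
  x_2 = -0.977681 - (-2.779783)/9.733661 = -0.692096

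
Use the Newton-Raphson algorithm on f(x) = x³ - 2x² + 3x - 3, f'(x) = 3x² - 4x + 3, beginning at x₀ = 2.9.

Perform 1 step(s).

f(x) = x³ - 2x² + 3x - 3
f'(x) = 3x² - 4x + 3
x₀ = 2.9

Newton-Raphson formula: x_{n+1} = x_n - f(x_n)/f'(x_n)

Iteration 1:
  f(2.900000) = 13.269000
  f'(2.900000) = 16.630000
  x_1 = 2.900000 - 13.269000/16.630000 = 2.102105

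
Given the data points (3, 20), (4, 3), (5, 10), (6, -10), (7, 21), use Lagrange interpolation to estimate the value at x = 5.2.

Lagrange interpolation formula:
P(x) = Σ yᵢ × Lᵢ(x)
where Lᵢ(x) = Π_{j≠i} (x - xⱼ)/(xᵢ - xⱼ)

L_0(5.2) = (5.2 - 4)/(3 - 4) × (5.2 - 5)/(3 - 5) × (5.2 - 6)/(3 - 6) × (5.2 - 7)/(3 - 7) = 0.014400
L_1(5.2) = (5.2 - 3)/(4 - 3) × (5.2 - 5)/(4 - 5) × (5.2 - 6)/(4 - 6) × (5.2 - 7)/(4 - 7) = -0.105600
L_2(5.2) = (5.2 - 3)/(5 - 3) × (5.2 - 4)/(5 - 4) × (5.2 - 6)/(5 - 6) × (5.2 - 7)/(5 - 7) = 0.950400
L_3(5.2) = (5.2 - 3)/(6 - 3) × (5.2 - 4)/(6 - 4) × (5.2 - 5)/(6 - 5) × (5.2 - 7)/(6 - 7) = 0.158400
L_4(5.2) = (5.2 - 3)/(7 - 3) × (5.2 - 4)/(7 - 4) × (5.2 - 5)/(7 - 5) × (5.2 - 6)/(7 - 6) = -0.017600

P(5.2) = 20×L_0(5.2) + 3×L_1(5.2) + 10×L_2(5.2) + (-10)×L_3(5.2) + 21×L_4(5.2)
P(5.2) = 7.521600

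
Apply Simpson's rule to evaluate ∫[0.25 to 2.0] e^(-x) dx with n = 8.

f(x) = e^(-x)
a = 0.25, b = 2.0, n = 8
h = (b - a)/n = 0.218750

Simpson's rule: (h/3)[f(x₀) + 4f(x₁) + 2f(x₂) + ... + f(xₙ)]

x_0 = 0.2500, f(x_0) = 0.778801, coefficient = 1
x_1 = 0.4688, f(x_1) = 0.625784, coefficient = 4
x_2 = 0.6875, f(x_2) = 0.502832, coefficient = 2
x_3 = 0.9062, f(x_3) = 0.404037, coefficient = 4
x_4 = 1.1250, f(x_4) = 0.324652, coefficient = 2
x_5 = 1.3438, f(x_5) = 0.260866, coefficient = 4
x_6 = 1.5625, f(x_6) = 0.209611, coefficient = 2
x_7 = 1.7812, f(x_7) = 0.168427, coefficient = 4
x_8 = 2.0000, f(x_8) = 0.135335, coefficient = 1

I ≈ (0.218750/3) × 8.824781 = 0.643474
Exact value: 0.643465
Error: 0.000008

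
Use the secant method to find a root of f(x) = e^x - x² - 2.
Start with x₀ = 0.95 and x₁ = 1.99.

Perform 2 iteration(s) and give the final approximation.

f(x) = e^x - x² - 2
x₀ = 0.95, x₁ = 1.99

Secant formula: x_{n+1} = x_n - f(x_n)(x_n - x_{n-1})/(f(x_n) - f(x_{n-1}))

Iteration 1:
  f(0.950000) = -0.316790
  f(1.990000) = 1.355434
  x_2 = 1.990000 - 1.355434×(1.990000 - 0.950000)/(1.355434 - (-0.316790))
       = 1.147020
Iteration 2:
  f(1.990000) = 1.355434
  f(1.147020) = -0.166859
  x_3 = 1.147020 - (-0.166859)×(1.147020 - 1.990000)/(-0.166859 - 1.355434)
       = 1.239420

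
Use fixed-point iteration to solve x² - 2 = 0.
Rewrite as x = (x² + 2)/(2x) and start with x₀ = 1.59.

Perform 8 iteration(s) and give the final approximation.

Equation: x² - 2 = 0
Fixed-point form: x = (x² + 2)/(2x)
x₀ = 1.59

x_1 = g(1.590000) = 1.423931
x_2 = g(1.423931) = 1.414247
x_3 = g(1.414247) = 1.414214
x_4 = g(1.414214) = 1.414214
x_5 = g(1.414214) = 1.414214
x_6 = g(1.414214) = 1.414214
x_7 = g(1.414214) = 1.414214
x_8 = g(1.414214) = 1.414214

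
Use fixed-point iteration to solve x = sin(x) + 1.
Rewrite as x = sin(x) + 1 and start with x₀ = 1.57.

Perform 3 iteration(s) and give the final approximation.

Equation: x = sin(x) + 1
Fixed-point form: x = sin(x) + 1
x₀ = 1.57

x_1 = g(1.570000) = 2.000000
x_2 = g(2.000000) = 1.909298
x_3 = g(1.909298) = 1.943253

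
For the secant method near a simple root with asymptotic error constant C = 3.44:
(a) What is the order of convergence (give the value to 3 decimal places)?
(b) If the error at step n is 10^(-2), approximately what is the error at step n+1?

(a) Secant method has superlinear convergence with order φ = (1+√5)/2 ≈ 1.618.
    This means |e_{n+1}| ≈ C|e_n|^1.618.

(b) With |e_n| = 10^(-2) and C = 3.44:
    |e_{n+1}| ≈ 3.44 × (10^(-2))^1.618 = 3.44 × 10^(-3.24)

(a) ≈ 1.618 (golden ratio); (b) |e_{n+1}| ≈ 1.998e-03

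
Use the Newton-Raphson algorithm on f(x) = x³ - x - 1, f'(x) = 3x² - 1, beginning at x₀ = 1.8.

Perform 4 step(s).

f(x) = x³ - x - 1
f'(x) = 3x² - 1
x₀ = 1.8

Newton-Raphson formula: x_{n+1} = x_n - f(x_n)/f'(x_n)

Iteration 1:
  f(1.800000) = 3.032000
  f'(1.800000) = 8.720000
  x_1 = 1.800000 - 3.032000/8.720000 = 1.452294
Iteration 2:
  f(1.452294) = 0.610821
  f'(1.452294) = 5.327470
  x_2 = 1.452294 - 0.610821/5.327470 = 1.337639
Iteration 3:
  f(1.337639) = 0.055767
  f'(1.337639) = 4.367831
  x_3 = 1.337639 - 0.055767/4.367831 = 1.324871
Iteration 4:
  f(1.324871) = 0.000652
  f'(1.324871) = 4.265848
  x_4 = 1.324871 - 0.000652/4.265848 = 1.324718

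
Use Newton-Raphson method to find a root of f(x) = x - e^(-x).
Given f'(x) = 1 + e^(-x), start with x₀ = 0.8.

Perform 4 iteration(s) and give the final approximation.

f(x) = x - e^(-x)
f'(x) = 1 + e^(-x)
x₀ = 0.8

Newton-Raphson formula: x_{n+1} = x_n - f(x_n)/f'(x_n)

Iteration 1:
  f(0.800000) = 0.350671
  f'(0.800000) = 1.449329
  x_1 = 0.800000 - 0.350671/1.449329 = 0.558046
Iteration 2:
  f(0.558046) = -0.014280
  f'(0.558046) = 1.572326
  x_2 = 0.558046 - (-0.014280)/1.572326 = 0.567128
Iteration 3:
  f(0.567128) = -0.000024
  f'(0.567128) = 1.567152
  x_3 = 0.567128 - (-0.000024)/1.567152 = 0.567143
Iteration 4:
  f(0.567143) = 0.000000
  f'(0.567143) = 1.567143
  x_4 = 0.567143 - 0.000000/1.567143 = 0.567143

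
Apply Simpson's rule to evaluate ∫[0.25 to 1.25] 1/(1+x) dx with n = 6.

f(x) = 1/(1+x)
a = 0.25, b = 1.25, n = 6
h = (b - a)/n = 0.166667

Simpson's rule: (h/3)[f(x₀) + 4f(x₁) + 2f(x₂) + ... + f(xₙ)]

x_0 = 0.2500, f(x_0) = 0.800000, coefficient = 1
x_1 = 0.4167, f(x_1) = 0.705882, coefficient = 4
x_2 = 0.5833, f(x_2) = 0.631579, coefficient = 2
x_3 = 0.7500, f(x_3) = 0.571429, coefficient = 4
x_4 = 0.9167, f(x_4) = 0.521739, coefficient = 2
x_5 = 1.0833, f(x_5) = 0.480000, coefficient = 4
x_6 = 1.2500, f(x_6) = 0.444444, coefficient = 1

I ≈ (0.166667/3) × 10.580324 = 0.587796
Exact value: 0.587787
Error: 0.000009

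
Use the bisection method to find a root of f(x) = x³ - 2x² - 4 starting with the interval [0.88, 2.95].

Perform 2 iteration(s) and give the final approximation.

f(x) = x³ - 2x² - 4
Initial interval: [0.88, 2.95]

Iteration 1:
  c_1 = (0.880000 + 2.950000)/2 = 1.915000
  f(c_1) = f(1.915000) = -4.311714
  f(a) × f(c) ≥ 0, new interval: [1.915000, 2.950000]
Iteration 2:
  c_2 = (1.915000 + 2.950000)/2 = 2.432500
  f(c_2) = f(2.432500) = -1.440873
  f(a) × f(c) ≥ 0, new interval: [2.432500, 2.950000]

After 2 iteration(s), the approximation is c_2 = 2.432500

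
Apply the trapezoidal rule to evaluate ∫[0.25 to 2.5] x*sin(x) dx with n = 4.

f(x) = x*sin(x)
a = 0.25, b = 2.5, n = 4
h = (b - a)/n = 0.562500

Trapezoidal rule: (h/2)[f(x₀) + 2f(x₁) + 2f(x₂) + ... + f(xₙ)]

x_0 = 0.2500, f(x_0) = 0.061851, coefficient = 1
x_1 = 0.8125, f(x_1) = 0.589882, coefficient = 2
x_2 = 1.3750, f(x_2) = 1.348728, coefficient = 2
x_3 = 1.9375, f(x_3) = 1.808684, coefficient = 2
x_4 = 2.5000, f(x_4) = 1.496180, coefficient = 1

I ≈ (0.562500/2) × 9.052619 = 2.546049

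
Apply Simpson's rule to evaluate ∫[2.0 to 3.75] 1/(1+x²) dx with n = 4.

f(x) = 1/(1+x²)
a = 2.0, b = 3.75, n = 4
h = (b - a)/n = 0.437500

Simpson's rule: (h/3)[f(x₀) + 4f(x₁) + 2f(x₂) + ... + f(xₙ)]

x_0 = 2.0000, f(x_0) = 0.200000, coefficient = 1
x_1 = 2.4375, f(x_1) = 0.144063, coefficient = 4
x_2 = 2.8750, f(x_2) = 0.107926, coefficient = 2
x_3 = 3.3125, f(x_3) = 0.083524, coefficient = 4
x_4 = 3.7500, f(x_4) = 0.066390, coefficient = 1

I ≈ (0.437500/3) × 1.392588 = 0.203086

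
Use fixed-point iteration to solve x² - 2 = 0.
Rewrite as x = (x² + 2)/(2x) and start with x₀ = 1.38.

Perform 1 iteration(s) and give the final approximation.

Equation: x² - 2 = 0
Fixed-point form: x = (x² + 2)/(2x)
x₀ = 1.38

x_1 = g(1.380000) = 1.414638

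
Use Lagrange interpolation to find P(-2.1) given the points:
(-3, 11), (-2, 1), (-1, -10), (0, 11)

Lagrange interpolation formula:
P(x) = Σ yᵢ × Lᵢ(x)
where Lᵢ(x) = Π_{j≠i} (x - xⱼ)/(xᵢ - xⱼ)

L_0(-2.1) = (-2.1 - (-2))/(-3 - (-2)) × (-2.1 - (-1))/(-3 - (-1)) × (-2.1 - 0)/(-3 - 0) = 0.038500
L_1(-2.1) = (-2.1 - (-3))/(-2 - (-3)) × (-2.1 - (-1))/(-2 - (-1)) × (-2.1 - 0)/(-2 - 0) = 1.039500
L_2(-2.1) = (-2.1 - (-3))/(-1 - (-3)) × (-2.1 - (-2))/(-1 - (-2)) × (-2.1 - 0)/(-1 - 0) = -0.094500
L_3(-2.1) = (-2.1 - (-3))/(0 - (-3)) × (-2.1 - (-2))/(0 - (-2)) × (-2.1 - (-1))/(0 - (-1)) = 0.016500

P(-2.1) = 11×L_0(-2.1) + 1×L_1(-2.1) + (-10)×L_2(-2.1) + 11×L_3(-2.1)
P(-2.1) = 2.589500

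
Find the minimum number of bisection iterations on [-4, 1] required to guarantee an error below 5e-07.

We need (b-a)/2^n ≤ 5e-07
(1 - (-4))/2^n ≤ 5e-07
5/2^n ≤ 5e-07
2^n ≥ 10000000
n ≥ log₂(10000000) = 23.25
n ≥ 24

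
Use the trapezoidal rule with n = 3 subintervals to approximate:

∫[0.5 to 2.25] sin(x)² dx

f(x) = sin(x)²
a = 0.5, b = 2.25, n = 3
h = (b - a)/n = 0.583333

Trapezoidal rule: (h/2)[f(x₀) + 2f(x₁) + 2f(x₂) + ... + f(xₙ)]

x_0 = 0.5000, f(x_0) = 0.229849, coefficient = 1
x_1 = 1.0833, f(x_1) = 0.780615, coefficient = 2
x_2 = 1.6667, f(x_2) = 0.990837, coefficient = 2
x_3 = 2.2500, f(x_3) = 0.605398, coefficient = 1

I ≈ (0.583333/2) × 4.378150 = 1.276960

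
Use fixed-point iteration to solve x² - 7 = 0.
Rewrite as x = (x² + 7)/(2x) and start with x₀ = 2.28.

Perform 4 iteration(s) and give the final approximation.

Equation: x² - 7 = 0
Fixed-point form: x = (x² + 7)/(2x)
x₀ = 2.28

x_1 = g(2.280000) = 2.675088
x_2 = g(2.675088) = 2.645912
x_3 = g(2.645912) = 2.645751
x_4 = g(2.645751) = 2.645751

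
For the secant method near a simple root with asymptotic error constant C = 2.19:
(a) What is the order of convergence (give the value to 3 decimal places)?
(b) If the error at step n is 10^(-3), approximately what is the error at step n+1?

(a) Secant method has superlinear convergence with order φ = (1+√5)/2 ≈ 1.618.
    This means |e_{n+1}| ≈ C|e_n|^1.618.

(b) With |e_n| = 10^(-3) and C = 2.19:
    |e_{n+1}| ≈ 2.19 × (10^(-3))^1.618 = 2.19 × 10^(-4.85)

(a) ≈ 1.618 (golden ratio); (b) |e_{n+1}| ≈ 3.064e-05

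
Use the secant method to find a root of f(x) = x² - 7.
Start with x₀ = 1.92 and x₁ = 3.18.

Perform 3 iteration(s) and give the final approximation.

f(x) = x² - 7
x₀ = 1.92, x₁ = 3.18

Secant formula: x_{n+1} = x_n - f(x_n)(x_n - x_{n-1})/(f(x_n) - f(x_{n-1}))

Iteration 1:
  f(1.920000) = -3.313600
  f(3.180000) = 3.112400
  x_2 = 3.180000 - 3.112400×(3.180000 - 1.920000)/(3.112400 - (-3.313600))
       = 2.569725
Iteration 2:
  f(3.180000) = 3.112400
  f(2.569725) = -0.396511
  x_3 = 2.569725 - (-0.396511)×(2.569725 - 3.180000)/(-0.396511 - 3.112400)
       = 2.638687
Iteration 3:
  f(2.569725) = -0.396511
  f(2.638687) = -0.037330
  x_4 = 2.638687 - (-0.037330)×(2.638687 - 2.569725)/(-0.037330 - (-0.396511))
       = 2.645854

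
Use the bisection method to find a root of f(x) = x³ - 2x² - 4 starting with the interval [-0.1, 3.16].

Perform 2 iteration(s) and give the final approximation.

f(x) = x³ - 2x² - 4
Initial interval: [-0.1, 3.16]

Iteration 1:
  c_1 = (-0.100000 + 3.160000)/2 = 1.530000
  f(c_1) = f(1.530000) = -5.100223
  f(a) × f(c) ≥ 0, new interval: [1.530000, 3.160000]
Iteration 2:
  c_2 = (1.530000 + 3.160000)/2 = 2.345000
  f(c_2) = f(2.345000) = -2.102836
  f(a) × f(c) ≥ 0, new interval: [2.345000, 3.160000]

After 2 iteration(s), the approximation is c_2 = 2.345000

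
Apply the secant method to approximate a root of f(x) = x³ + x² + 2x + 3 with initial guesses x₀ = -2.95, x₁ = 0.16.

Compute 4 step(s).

f(x) = x³ + x² + 2x + 3
x₀ = -2.95, x₁ = 0.16

Secant formula: x_{n+1} = x_n - f(x_n)(x_n - x_{n-1})/(f(x_n) - f(x_{n-1}))

Iteration 1:
  f(-2.950000) = -19.869875
  f(0.160000) = 3.349696
  x_2 = 0.160000 - 3.349696×(0.160000 - (-2.950000))/(3.349696 - (-19.869875))
       = -0.288654
Iteration 2:
  f(0.160000) = 3.349696
  f(-0.288654) = 2.481962
  x_3 = -0.288654 - 2.481962×(-0.288654 - 0.160000)/(2.481962 - 3.349696)
       = -1.571930
Iteration 3:
  f(-0.288654) = 2.481962
  f(-1.571930) = -1.557080
  x_4 = -1.571930 - (-1.557080)×(-1.571930 - (-0.288654))/(-1.557080 - 2.481962)
       = -1.077218
Iteration 4:
  f(-1.571930) = -1.557080
  f(-1.077218) = 0.755960
  x_5 = -1.077218 - 0.755960×(-1.077218 - (-1.571930))/(0.755960 - (-1.557080))
       = -1.238903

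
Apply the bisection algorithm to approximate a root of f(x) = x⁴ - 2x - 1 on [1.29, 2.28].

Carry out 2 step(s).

f(x) = x⁴ - 2x - 1
Initial interval: [1.29, 2.28]

Iteration 1:
  c_1 = (1.290000 + 2.280000)/2 = 1.785000
  f(c_1) = f(1.785000) = 5.582030
  f(a) × f(c) < 0, new interval: [1.290000, 1.785000]
Iteration 2:
  c_2 = (1.290000 + 1.785000)/2 = 1.537500
  f(c_2) = f(1.537500) = 1.513053
  f(a) × f(c) < 0, new interval: [1.290000, 1.537500]

After 2 iteration(s), the approximation is c_2 = 1.537500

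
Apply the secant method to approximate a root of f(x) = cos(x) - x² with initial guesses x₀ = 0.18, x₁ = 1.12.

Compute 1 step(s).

f(x) = cos(x) - x²
x₀ = 0.18, x₁ = 1.12

Secant formula: x_{n+1} = x_n - f(x_n)(x_n - x_{n-1})/(f(x_n) - f(x_{n-1}))

Iteration 1:
  f(0.180000) = 0.951444
  f(1.120000) = -0.818718
  x_2 = 1.120000 - (-0.818718)×(1.120000 - 0.180000)/(-0.818718 - 0.951444)
       = 0.685240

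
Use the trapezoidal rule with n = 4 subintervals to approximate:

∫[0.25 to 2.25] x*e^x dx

f(x) = x*e^x
a = 0.25, b = 2.25, n = 4
h = (b - a)/n = 0.500000

Trapezoidal rule: (h/2)[f(x₀) + 2f(x₁) + 2f(x₂) + ... + f(xₙ)]

x_0 = 0.2500, f(x_0) = 0.321006, coefficient = 1
x_1 = 0.7500, f(x_1) = 1.587750, coefficient = 2
x_2 = 1.2500, f(x_2) = 4.362929, coefficient = 2
x_3 = 1.7500, f(x_3) = 10.070555, coefficient = 2
x_4 = 2.2500, f(x_4) = 21.347406, coefficient = 1

I ≈ (0.500000/2) × 53.710879 = 13.427720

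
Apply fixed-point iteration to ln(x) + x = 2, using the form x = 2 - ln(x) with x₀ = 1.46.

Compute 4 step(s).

Equation: ln(x) + x = 2
Fixed-point form: x = 2 - ln(x)
x₀ = 1.46

x_1 = g(1.460000) = 1.621564
x_2 = g(1.621564) = 1.516609
x_3 = g(1.516609) = 1.583523
x_4 = g(1.583523) = 1.540348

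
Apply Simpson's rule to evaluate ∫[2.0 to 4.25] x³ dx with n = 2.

f(x) = x³
a = 2.0, b = 4.25, n = 2
h = (b - a)/n = 1.125000

Simpson's rule: (h/3)[f(x₀) + 4f(x₁) + 2f(x₂) + ... + f(xₙ)]

x_0 = 2.0000, f(x_0) = 8.000000, coefficient = 1
x_1 = 3.1250, f(x_1) = 30.517578, coefficient = 4
x_2 = 4.2500, f(x_2) = 76.765625, coefficient = 1

I ≈ (1.125000/3) × 206.835938 = 77.563477
Exact value: 77.563477
Error: 0.000000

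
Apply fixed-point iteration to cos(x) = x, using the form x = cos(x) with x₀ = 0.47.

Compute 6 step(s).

Equation: cos(x) = x
Fixed-point form: x = cos(x)
x₀ = 0.47

x_1 = g(0.470000) = 0.891568
x_2 = g(0.891568) = 0.628193
x_3 = g(0.628193) = 0.809091
x_4 = g(0.809091) = 0.690157
x_5 = g(0.690157) = 0.771146
x_6 = g(0.771146) = 0.717112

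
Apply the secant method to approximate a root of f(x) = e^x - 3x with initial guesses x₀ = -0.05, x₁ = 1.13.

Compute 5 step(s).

f(x) = e^x - 3x
x₀ = -0.05, x₁ = 1.13

Secant formula: x_{n+1} = x_n - f(x_n)(x_n - x_{n-1})/(f(x_n) - f(x_{n-1}))

Iteration 1:
  f(-0.050000) = 1.101229
  f(1.130000) = -0.294343
  x_2 = 1.130000 - (-0.294343)×(1.130000 - (-0.050000))/(-0.294343 - 1.101229)
       = 0.881123
Iteration 2:
  f(1.130000) = -0.294343
  f(0.881123) = -0.229761
  x_3 = 0.881123 - (-0.229761)×(0.881123 - 1.130000)/(-0.229761 - (-0.294343))
       = -0.004282
Iteration 3:
  f(0.881123) = -0.229761
  f(-0.004282) = 1.008573
  x_4 = -0.004282 - 1.008573×(-0.004282 - 0.881123)/(1.008573 - (-0.229761))
       = 0.716845
Iteration 4:
  f(-0.004282) = 1.008573
  f(0.716845) = -0.102574
  x_5 = 0.716845 - (-0.102574)×(0.716845 - (-0.004282))/(-0.102574 - 1.008573)
       = 0.650276
Iteration 5:
  f(0.716845) = -0.102574
  f(0.650276) = -0.034758
  x_6 = 0.650276 - (-0.034758)×(0.650276 - 0.716845)/(-0.034758 - (-0.102574))
       = 0.616156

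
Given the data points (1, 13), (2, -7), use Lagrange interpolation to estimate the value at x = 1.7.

Lagrange interpolation formula:
P(x) = Σ yᵢ × Lᵢ(x)
where Lᵢ(x) = Π_{j≠i} (x - xⱼ)/(xᵢ - xⱼ)

L_0(1.7) = (1.7 - 2)/(1 - 2) = 0.300000
L_1(1.7) = (1.7 - 1)/(2 - 1) = 0.700000

P(1.7) = 13×L_0(1.7) + (-7)×L_1(1.7)
P(1.7) = -1.000000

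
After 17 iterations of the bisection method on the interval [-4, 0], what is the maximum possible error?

Bisection error bound: |error| ≤ (b-a)/2^n
|error| ≤ (0 - (-4))/2^17 = 4/2^17
|error| ≤ 0.0000305176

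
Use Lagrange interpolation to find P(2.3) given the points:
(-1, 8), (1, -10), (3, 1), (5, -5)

Lagrange interpolation formula:
P(x) = Σ yᵢ × Lᵢ(x)
where Lᵢ(x) = Π_{j≠i} (x - xⱼ)/(xᵢ - xⱼ)

L_0(2.3) = (2.3 - 1)/(-1 - 1) × (2.3 - 3)/(-1 - 3) × (2.3 - 5)/(-1 - 5) = -0.051188
L_1(2.3) = (2.3 - (-1))/(1 - (-1)) × (2.3 - 3)/(1 - 3) × (2.3 - 5)/(1 - 5) = 0.389813
L_2(2.3) = (2.3 - (-1))/(3 - (-1)) × (2.3 - 1)/(3 - 1) × (2.3 - 5)/(3 - 5) = 0.723937
L_3(2.3) = (2.3 - (-1))/(5 - (-1)) × (2.3 - 1)/(5 - 1) × (2.3 - 3)/(5 - 3) = -0.062563

P(2.3) = 8×L_0(2.3) + (-10)×L_1(2.3) + 1×L_2(2.3) + (-5)×L_3(2.3)
P(2.3) = -3.270875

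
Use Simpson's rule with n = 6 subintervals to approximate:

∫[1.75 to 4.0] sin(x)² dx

f(x) = sin(x)²
a = 1.75, b = 4.0, n = 6
h = (b - a)/n = 0.375000

Simpson's rule: (h/3)[f(x₀) + 4f(x₁) + 2f(x₂) + ... + f(xₙ)]

x_0 = 1.7500, f(x_0) = 0.968228, coefficient = 1
x_1 = 2.1250, f(x_1) = 0.723044, coefficient = 4
x_2 = 2.5000, f(x_2) = 0.358169, coefficient = 2
x_3 = 2.8750, f(x_3) = 0.069404, coefficient = 4
x_4 = 3.2500, f(x_4) = 0.011706, coefficient = 2
x_5 = 3.6250, f(x_5) = 0.216038, coefficient = 4
x_6 = 4.0000, f(x_6) = 0.572750, coefficient = 1

I ≈ (0.375000/3) × 6.314670 = 0.789334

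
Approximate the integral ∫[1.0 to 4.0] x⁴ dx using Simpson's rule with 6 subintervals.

f(x) = x⁴
a = 1.0, b = 4.0, n = 6
h = (b - a)/n = 0.500000

Simpson's rule: (h/3)[f(x₀) + 4f(x₁) + 2f(x₂) + ... + f(xₙ)]

x_0 = 1.0000, f(x_0) = 1.000000, coefficient = 1
x_1 = 1.5000, f(x_1) = 5.062500, coefficient = 4
x_2 = 2.0000, f(x_2) = 16.000000, coefficient = 2
x_3 = 2.5000, f(x_3) = 39.062500, coefficient = 4
x_4 = 3.0000, f(x_4) = 81.000000, coefficient = 2
x_5 = 3.5000, f(x_5) = 150.062500, coefficient = 4
x_6 = 4.0000, f(x_6) = 256.000000, coefficient = 1

I ≈ (0.500000/3) × 1227.750000 = 204.625000
Exact value: 204.600000
Error: 0.025000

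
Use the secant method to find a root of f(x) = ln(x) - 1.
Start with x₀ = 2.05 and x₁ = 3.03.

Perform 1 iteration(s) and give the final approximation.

f(x) = ln(x) - 1
x₀ = 2.05, x₁ = 3.03

Secant formula: x_{n+1} = x_n - f(x_n)(x_n - x_{n-1})/(f(x_n) - f(x_{n-1}))

Iteration 1:
  f(2.050000) = -0.282160
  f(3.030000) = 0.108563
  x_2 = 3.030000 - 0.108563×(3.030000 - 2.050000)/(0.108563 - (-0.282160))
       = 2.757706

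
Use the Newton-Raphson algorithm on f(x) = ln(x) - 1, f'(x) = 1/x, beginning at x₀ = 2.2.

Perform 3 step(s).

f(x) = ln(x) - 1
f'(x) = 1/x
x₀ = 2.2

Newton-Raphson formula: x_{n+1} = x_n - f(x_n)/f'(x_n)

Iteration 1:
  f(2.200000) = -0.211543
  f'(2.200000) = 0.454545
  x_1 = 2.200000 - (-0.211543)/0.454545 = 2.665394
Iteration 2:
  f(2.665394) = -0.019648
  f'(2.665394) = 0.375179
  x_2 = 2.665394 - (-0.019648)/0.375179 = 2.717764
Iteration 3:
  f(2.717764) = -0.000191
  f'(2.717764) = 0.367950
  x_3 = 2.717764 - (-0.000191)/0.367950 = 2.718282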